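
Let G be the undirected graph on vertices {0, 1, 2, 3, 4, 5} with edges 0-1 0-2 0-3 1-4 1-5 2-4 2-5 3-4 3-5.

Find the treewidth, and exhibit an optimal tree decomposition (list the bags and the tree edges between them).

Treewidth 3.
One such decomposition:
Bags: B1 = {0, 3, 4, 5}  B2 = {0, 1, 4, 5}  B3 = {0, 2, 4, 5}
Tree: B1–B2, B2–B3

Each bag holds 4 vertices, so the decomposition has width 3, which upper-bounds the treewidth. For the lower bound: the 4 vertex sets {3,4}, {1,5}, {0}, {2} are disjoint, each induces a connected subgraph, and every pair is joined by at least one edge of G. Contracting each set to a single vertex therefore yields K_{4} as a minor, and since treewidth is minor-monotone, tw(G) ≥ tw(K_{4}) = 3. The upper and lower bounds meet at 3, so that is the treewidth.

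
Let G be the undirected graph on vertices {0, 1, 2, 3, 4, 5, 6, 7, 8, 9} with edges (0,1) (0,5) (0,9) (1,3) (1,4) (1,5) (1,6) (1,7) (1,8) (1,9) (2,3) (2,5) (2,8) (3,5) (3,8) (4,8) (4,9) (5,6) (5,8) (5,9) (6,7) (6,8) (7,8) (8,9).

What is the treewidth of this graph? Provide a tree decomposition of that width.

Treewidth 3.
One such decomposition:
Bags: B1 = {1, 5, 6, 8}  B2 = {1, 3, 5, 8}  B3 = {1, 5, 8, 9}  B4 = {1, 6, 7, 8}  B5 = {0, 1, 5, 9}  B6 = {2, 3, 5, 8}  B7 = {1, 4, 8, 9}
Tree: B1–B2, B2–B3, B1–B4, B3–B5, B2–B6, B3–B7

Each bag holds 4 vertices, so the decomposition has width 3, which upper-bounds the treewidth. On the other hand G contains the 4-clique {0, 1, 5, 9}. A clique must lie in a single bag of any decomposition, so no decomposition can have width below 3. Hence tw(G) = 3 exactly.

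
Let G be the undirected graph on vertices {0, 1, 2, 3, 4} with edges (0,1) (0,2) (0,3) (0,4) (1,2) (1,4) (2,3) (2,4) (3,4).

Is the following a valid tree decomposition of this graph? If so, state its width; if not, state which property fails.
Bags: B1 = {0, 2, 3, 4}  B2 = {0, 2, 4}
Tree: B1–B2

No — vertex 1 appears in no bag.

A tree decomposition must satisfy three properties: every vertex lies in some bag; for every edge, both endpoints lie together in some bag; and for every vertex, the bags containing it form a connected subtree. Here vertex 1 appears in no bag, so the decomposition is invalid.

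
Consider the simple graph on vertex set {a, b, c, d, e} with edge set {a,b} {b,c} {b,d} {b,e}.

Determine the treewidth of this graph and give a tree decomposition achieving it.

Treewidth 1.
One optimal decomposition is:
Bags: B1 = {b, c}  B2 = {b, d}  B3 = {a, b}  B4 = {b, e}
Tree: B1–B2, B2–B3, B3–B4

The largest bag has 2 vertices, giving width 1; this decomposition certifies tw(G) ≤ 1. Any graph with an edge has treewidth ≥ 1, and G has the edge c–b. Therefore the treewidth is 1.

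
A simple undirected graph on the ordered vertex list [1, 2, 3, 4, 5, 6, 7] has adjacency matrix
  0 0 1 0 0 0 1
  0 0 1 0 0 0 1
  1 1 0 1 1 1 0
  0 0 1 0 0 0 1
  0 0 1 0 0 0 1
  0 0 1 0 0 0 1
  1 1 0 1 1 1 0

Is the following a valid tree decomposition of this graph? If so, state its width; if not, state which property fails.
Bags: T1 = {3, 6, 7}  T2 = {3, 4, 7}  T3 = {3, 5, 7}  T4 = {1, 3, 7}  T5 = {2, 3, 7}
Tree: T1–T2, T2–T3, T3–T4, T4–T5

Vertex coverage: the bags together contain {1, 2, 3, 4, 5, 6, 7}, the full vertex set. Edge coverage: each edge of G has both endpoints in at least one bag. Running intersection: for every vertex, the bags containing it form a connected subtree. All three properties hold, so this is a valid tree decomposition of width max|bag| − 1 = 2, and hence tw(G) ≤ 2.

Yes; width 2.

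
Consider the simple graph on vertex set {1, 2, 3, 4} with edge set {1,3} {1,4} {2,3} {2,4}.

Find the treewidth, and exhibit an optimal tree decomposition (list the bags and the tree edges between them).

Treewidth 2.
Bags: B1 = {2, 3, 4}  B2 = {1, 3, 4}
Tree: B1–B2

The largest bag has 3 vertices, giving width 2; this decomposition certifies tw(G) ≤ 2. For the lower bound, G contains the cycle 3–2–4–1–3, so G is not a forest; only forests have treewidth ≤ 1, hence tw(G) ≥ 2. Hence tw(G) = 2 exactly.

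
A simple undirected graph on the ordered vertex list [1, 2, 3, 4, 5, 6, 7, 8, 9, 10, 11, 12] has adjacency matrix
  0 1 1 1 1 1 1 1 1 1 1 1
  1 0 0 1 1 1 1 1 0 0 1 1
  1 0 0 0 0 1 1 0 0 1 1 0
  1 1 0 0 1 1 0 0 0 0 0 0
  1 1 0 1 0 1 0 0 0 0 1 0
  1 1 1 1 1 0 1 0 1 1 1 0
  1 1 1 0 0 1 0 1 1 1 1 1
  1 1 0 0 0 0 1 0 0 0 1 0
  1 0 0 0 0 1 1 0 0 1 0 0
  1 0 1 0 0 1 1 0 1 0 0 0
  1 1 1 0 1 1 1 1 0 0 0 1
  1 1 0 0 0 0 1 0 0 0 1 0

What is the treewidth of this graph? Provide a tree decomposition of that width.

Every bag has size at most 5, so the width is 5 − 1 = 4 and tw(G) ≤ 4. For the lower bound, the 5 vertices {1, 2, 7, 8, 11} are pairwise adjacent, and any tree decomposition puts a clique entirely inside one bag — forcing width ≥ 4. Hence tw(G) = 4 exactly.

Treewidth 4.
One such decomposition:
Bags: B1 = {1, 2, 6, 7, 11}  B2 = {1, 2, 7, 8, 11}  B3 = {1, 2, 7, 11, 12}  B4 = {1, 3, 6, 7, 11}  B5 = {1, 3, 6, 7, 10}  B6 = {1, 2, 5, 6, 11}  B7 = {1, 6, 7, 9, 10}  B8 = {1, 2, 4, 5, 6}
Tree: B1–B2, B1–B3, B1–B4, B4–B5, B1–B6, B5–B7, B6–B8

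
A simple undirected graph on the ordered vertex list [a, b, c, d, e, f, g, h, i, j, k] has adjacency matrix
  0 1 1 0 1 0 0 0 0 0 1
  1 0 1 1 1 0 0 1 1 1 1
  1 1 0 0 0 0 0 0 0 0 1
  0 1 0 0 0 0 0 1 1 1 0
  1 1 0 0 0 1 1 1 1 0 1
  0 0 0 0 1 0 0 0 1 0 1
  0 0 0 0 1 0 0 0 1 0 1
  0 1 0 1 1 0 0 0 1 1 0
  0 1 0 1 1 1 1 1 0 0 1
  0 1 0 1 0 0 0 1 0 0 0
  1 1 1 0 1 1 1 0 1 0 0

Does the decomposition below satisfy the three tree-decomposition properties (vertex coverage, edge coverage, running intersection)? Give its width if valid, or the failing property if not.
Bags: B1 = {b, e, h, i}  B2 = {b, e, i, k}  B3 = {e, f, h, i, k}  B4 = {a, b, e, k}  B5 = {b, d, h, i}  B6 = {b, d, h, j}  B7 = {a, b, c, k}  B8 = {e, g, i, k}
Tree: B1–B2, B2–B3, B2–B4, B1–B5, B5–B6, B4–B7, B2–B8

No — bags containing vertex h are not connected in the tree.

A tree decomposition must satisfy three properties: every vertex lies in some bag; for every edge, both endpoints lie together in some bag; and for every vertex, the bags containing it form a connected subtree. Here bags containing vertex h are not connected in the tree, so the decomposition is invalid.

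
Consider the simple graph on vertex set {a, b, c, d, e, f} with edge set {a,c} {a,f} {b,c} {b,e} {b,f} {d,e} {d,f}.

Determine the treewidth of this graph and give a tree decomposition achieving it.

Each bag holds 3 vertices, so the decomposition has width 2, which upper-bounds the treewidth. For the lower bound, G contains the cycle c–a–f–b–c, so G is not a forest; only forests have treewidth ≤ 1, hence tw(G) ≥ 2. Therefore the treewidth is 2.

Treewidth 2.
One such decomposition:
Bags: B1 = {a, b, c}  B2 = {a, b, f}  B3 = {b, e, f}  B4 = {d, e, f}
Tree: B1–B2, B2–B3, B3–B4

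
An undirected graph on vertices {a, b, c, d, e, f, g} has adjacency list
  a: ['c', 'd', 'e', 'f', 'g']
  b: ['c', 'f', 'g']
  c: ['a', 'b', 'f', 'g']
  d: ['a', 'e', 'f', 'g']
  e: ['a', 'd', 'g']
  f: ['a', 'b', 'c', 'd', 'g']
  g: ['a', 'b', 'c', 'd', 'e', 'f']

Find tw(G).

A width-3 tree decomposition is:
Bags: B1 = {a, d, f, g}  B2 = {a, c, f, g}  B3 = {b, c, f, g}  B4 = {a, d, e, g}
Tree: B1–B2, B2–B3, B1–B4
Each bag holds 4 vertices, so the decomposition has width 3, which upper-bounds the treewidth. For the lower bound, the 4 vertices {a, d, e, g} are pairwise adjacent, and any tree decomposition puts a clique entirely inside one bag — forcing width ≥ 3. Combining the bounds, tw(G) = 3.

3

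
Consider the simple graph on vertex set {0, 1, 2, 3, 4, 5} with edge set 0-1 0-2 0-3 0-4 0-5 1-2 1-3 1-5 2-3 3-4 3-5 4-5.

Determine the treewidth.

A width-3 tree decomposition is:
Bags: B1 = {0, 3, 4, 5}  B2 = {0, 1, 3, 5}  B3 = {0, 1, 2, 3}
Tree: B1–B2, B2–B3
Every bag has size at most 4, so the width is 4 − 1 = 3 and tw(G) ≤ 3. For the lower bound, the 4 vertices {0, 1, 2, 3} are pairwise adjacent, and any tree decomposition puts a clique entirely inside one bag — forcing width ≥ 3. Hence tw(G) = 3 exactly.

3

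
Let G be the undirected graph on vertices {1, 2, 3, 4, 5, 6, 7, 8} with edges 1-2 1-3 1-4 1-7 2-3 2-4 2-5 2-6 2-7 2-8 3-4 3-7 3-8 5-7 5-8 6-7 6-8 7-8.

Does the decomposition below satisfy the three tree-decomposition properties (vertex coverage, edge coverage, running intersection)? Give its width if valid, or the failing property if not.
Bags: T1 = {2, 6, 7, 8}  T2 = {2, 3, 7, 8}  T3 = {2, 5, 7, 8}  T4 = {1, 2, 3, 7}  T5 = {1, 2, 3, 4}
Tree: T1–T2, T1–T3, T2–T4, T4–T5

Yes; width 3.

Checking the three conditions: (i) the bags cover all of {1, 2, 3, 4, 5, 6, 7, 8}; (ii) for each edge, some bag contains both endpoints; (iii) the bags containing any fixed vertex form a subtree. All hold, so the decomposition is valid with width 4 − 1 = 3.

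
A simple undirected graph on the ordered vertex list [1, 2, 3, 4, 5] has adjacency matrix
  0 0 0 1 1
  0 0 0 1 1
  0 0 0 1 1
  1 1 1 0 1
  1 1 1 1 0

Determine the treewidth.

2

A width-2 tree decomposition is:
Bags: B1 = {2, 4, 5}  B2 = {3, 4, 5}  B3 = {1, 4, 5}
Tree: B1–B2, B2–B3
The largest bag has 3 vertices, giving width 2; this decomposition certifies tw(G) ≤ 2. Conversely, {1, 4, 5} is a clique of size 3, and the vertices of any clique must share a bag in every tree decomposition; so some bag has ≥ 3 vertices and tw(G) ≥ 2. Combining the bounds, tw(G) = 2.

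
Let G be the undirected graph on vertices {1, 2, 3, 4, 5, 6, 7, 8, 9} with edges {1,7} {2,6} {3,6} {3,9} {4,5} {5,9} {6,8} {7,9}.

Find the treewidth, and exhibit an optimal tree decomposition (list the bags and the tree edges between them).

Treewidth 1.
Bags: B1 = {3, 6}  B2 = {3, 9}  B3 = {7, 9}  B4 = {1, 7}  B5 = {6, 8}  B6 = {2, 6}  B7 = {5, 9}  B8 = {4, 5}
Tree: B1–B2, B2–B3, B3–B4, B1–B5, B5–B6, B2–B7, B7–B8

Each bag holds 2 vertices, so the decomposition has width 1, which upper-bounds the treewidth. Any graph with an edge has treewidth ≥ 1, and G has the edge 6–3. The upper and lower bounds meet at 1, so that is the treewidth.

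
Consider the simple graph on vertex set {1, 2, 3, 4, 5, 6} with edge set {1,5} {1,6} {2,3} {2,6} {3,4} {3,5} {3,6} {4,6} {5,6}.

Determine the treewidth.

2

A width-2 tree decomposition is:
Bags: B1 = {1, 5, 6}  B2 = {3, 5, 6}  B3 = {2, 3, 6}  B4 = {3, 4, 6}
Tree: B1–B2, B2–B3, B3–B4
The largest bag has 3 vertices, giving width 2; this decomposition certifies tw(G) ≤ 2. Conversely, {1, 5, 6} is a clique of size 3, and the vertices of any clique must share a bag in every tree decomposition; so some bag has ≥ 3 vertices and tw(G) ≥ 2. Combining the bounds, tw(G) = 2.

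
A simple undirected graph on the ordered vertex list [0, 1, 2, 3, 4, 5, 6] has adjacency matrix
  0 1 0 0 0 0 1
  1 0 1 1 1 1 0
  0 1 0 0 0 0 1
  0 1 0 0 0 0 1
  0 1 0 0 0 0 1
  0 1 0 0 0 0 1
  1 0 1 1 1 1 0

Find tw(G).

2

A width-2 tree decomposition is:
Bags: B1 = {1, 4, 6}  B2 = {0, 1, 6}  B3 = {1, 3, 6}  B4 = {1, 5, 6}  B5 = {1, 2, 6}
Tree: B1–B2, B2–B3, B3–B4, B4–B5
The largest bag has 3 vertices, giving width 2; this decomposition certifies tw(G) ≤ 2. Since 1–4–6–0–1 is a cycle in G, G is not acyclic. Forests are exactly the graphs of treewidth ≤ 1, so tw(G) ≥ 2. Combining the bounds, tw(G) = 2.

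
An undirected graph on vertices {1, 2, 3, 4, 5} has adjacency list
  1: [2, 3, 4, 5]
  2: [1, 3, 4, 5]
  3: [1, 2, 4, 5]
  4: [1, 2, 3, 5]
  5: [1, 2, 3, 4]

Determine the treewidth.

A width-4 tree decomposition is:
Bags: B1 = {1, 2, 3, 4, 5}
Tree: (single bag)
With just one bag of size 5, the width is 5 − 1 = 4, so tw(G) ≤ 4. Conversely, {1, 2, 3, 4, 5} is a clique of size 5, and the vertices of any clique must share a bag in every tree decomposition; so some bag has ≥ 5 vertices and tw(G) ≥ 4. The upper and lower bounds meet at 4, so that is the treewidth.

4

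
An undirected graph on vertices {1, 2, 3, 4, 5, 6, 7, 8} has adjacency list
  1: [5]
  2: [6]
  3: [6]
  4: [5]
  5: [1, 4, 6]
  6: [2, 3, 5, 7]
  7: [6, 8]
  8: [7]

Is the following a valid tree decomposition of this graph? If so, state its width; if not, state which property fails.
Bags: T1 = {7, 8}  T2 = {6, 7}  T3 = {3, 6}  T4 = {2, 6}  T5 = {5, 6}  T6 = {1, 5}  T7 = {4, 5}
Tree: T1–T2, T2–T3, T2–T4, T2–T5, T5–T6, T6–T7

Yes; width 1.

Vertex coverage: the bags together contain {1, 2, 3, 4, 5, 6, 7, 8}, the full vertex set. Edge coverage: each edge of G has both endpoints in at least one bag. Running intersection: for every vertex, the bags containing it form a connected subtree. All three properties hold, so this is a valid tree decomposition of width max|bag| − 1 = 1, and hence tw(G) ≤ 1.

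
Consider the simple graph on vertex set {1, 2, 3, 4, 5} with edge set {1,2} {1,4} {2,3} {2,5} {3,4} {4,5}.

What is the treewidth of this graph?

A width-2 tree decomposition is:
Bags: B1 = {1, 2, 4}  B2 = {2, 4, 5}  B3 = {2, 3, 4}
Tree: B1–B2, B2–B3
The largest bag has 3 vertices, giving width 2; this decomposition certifies tw(G) ≤ 2. For the lower bound, G contains the cycle 2–1–4–5–2, so G is not a forest; only forests have treewidth ≤ 1, hence tw(G) ≥ 2. Therefore the treewidth is 2.

2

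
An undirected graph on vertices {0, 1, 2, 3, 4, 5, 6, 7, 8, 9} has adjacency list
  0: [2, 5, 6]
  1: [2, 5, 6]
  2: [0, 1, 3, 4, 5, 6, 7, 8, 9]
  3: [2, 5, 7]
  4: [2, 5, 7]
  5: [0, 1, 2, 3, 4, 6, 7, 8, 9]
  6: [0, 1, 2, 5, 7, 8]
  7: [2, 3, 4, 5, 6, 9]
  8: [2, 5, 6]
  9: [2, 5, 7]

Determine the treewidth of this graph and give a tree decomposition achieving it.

The largest bag has 4 vertices, giving width 3; this decomposition certifies tw(G) ≤ 3. On the other hand G contains the 4-clique {2, 5, 7, 9}. A clique must lie in a single bag of any decomposition, so no decomposition can have width below 3. The upper and lower bounds meet at 3, so that is the treewidth.

Treewidth 3.
One such decomposition:
Bags: B1 = {2, 4, 5, 7}  B2 = {2, 5, 6, 7}  B3 = {2, 3, 5, 7}  B4 = {0, 2, 5, 6}  B5 = {2, 5, 7, 9}  B6 = {1, 2, 5, 6}  B7 = {2, 5, 6, 8}
Tree: B1–B2, B1–B3, B2–B4, B2–B5, B2–B6, B6–B7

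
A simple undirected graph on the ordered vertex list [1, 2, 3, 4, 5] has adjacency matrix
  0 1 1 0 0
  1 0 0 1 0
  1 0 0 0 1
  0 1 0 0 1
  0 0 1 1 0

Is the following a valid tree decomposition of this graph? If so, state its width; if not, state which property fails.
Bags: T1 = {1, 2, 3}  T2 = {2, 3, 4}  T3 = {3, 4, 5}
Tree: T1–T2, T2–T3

Yes; width 2.

Vertex coverage: the bags together contain {1, 2, 3, 4, 5}, the full vertex set. Edge coverage: each edge of G has both endpoints in at least one bag. Running intersection: for every vertex, the bags containing it form a connected subtree. All three properties hold, so this is a valid tree decomposition of width max|bag| − 1 = 2, and hence tw(G) ≤ 2.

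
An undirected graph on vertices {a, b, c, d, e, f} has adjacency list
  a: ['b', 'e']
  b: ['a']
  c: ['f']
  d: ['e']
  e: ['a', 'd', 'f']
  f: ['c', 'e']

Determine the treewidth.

A width-1 tree decomposition is:
Bags: B1 = {e, f}  B2 = {d, e}  B3 = {c, f}  B4 = {a, e}  B5 = {a, b}
Tree: B1–B2, B1–B3, B2–B4, B4–B5
Each bag holds 2 vertices, so the decomposition has width 1, which upper-bounds the treewidth. G has an edge, so its treewidth is at least 1. The upper and lower bounds meet at 1, so that is the treewidth.

1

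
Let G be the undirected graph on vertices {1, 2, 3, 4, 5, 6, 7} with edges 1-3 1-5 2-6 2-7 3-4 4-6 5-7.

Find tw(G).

A width-2 tree decomposition is:
Bags: B1 = {2, 5, 7}  B2 = {1, 2, 5}  B3 = {1, 2, 3}  B4 = {2, 3, 4}  B5 = {2, 4, 6}
Tree: B1–B2, B2–B3, B3–B4, B4–B5
Every bag has size at most 3, so the width is 3 − 1 = 2 and tw(G) ≤ 2. The edges 2–7–5–1–3–4–6–2 form a cycle, so G is not a tree and its treewidth is at least 2. Therefore the treewidth is 2.

2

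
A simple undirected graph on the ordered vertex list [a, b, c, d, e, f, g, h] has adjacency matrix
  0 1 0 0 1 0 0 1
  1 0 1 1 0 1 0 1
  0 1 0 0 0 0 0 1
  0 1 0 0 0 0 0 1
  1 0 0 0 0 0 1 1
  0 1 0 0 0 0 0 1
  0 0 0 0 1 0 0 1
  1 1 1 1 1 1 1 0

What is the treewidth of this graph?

2

A width-2 tree decomposition is:
Bags: B1 = {b, f, h}  B2 = {a, b, h}  B3 = {a, e, h}  B4 = {b, c, h}  B5 = {b, d, h}  B6 = {e, g, h}
Tree: B1–B2, B2–B3, B1–B4, B2–B5, B3–B6
The largest bag has 3 vertices, giving width 2; this decomposition certifies tw(G) ≤ 2. On the other hand G contains the 3-clique {e, g, h}. A clique must lie in a single bag of any decomposition, so no decomposition can have width below 2. Therefore the treewidth is 2.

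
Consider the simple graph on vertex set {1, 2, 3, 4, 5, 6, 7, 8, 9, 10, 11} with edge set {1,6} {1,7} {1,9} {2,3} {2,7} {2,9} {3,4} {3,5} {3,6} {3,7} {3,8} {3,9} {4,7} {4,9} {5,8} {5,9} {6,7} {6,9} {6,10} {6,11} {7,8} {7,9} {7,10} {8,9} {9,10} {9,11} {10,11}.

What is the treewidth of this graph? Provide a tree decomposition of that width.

Treewidth 3.
One such decomposition:
Bags: B1 = {3, 6, 7, 9}  B2 = {2, 3, 7, 9}  B3 = {6, 7, 9, 10}  B4 = {3, 4, 7, 9}  B5 = {1, 6, 7, 9}  B6 = {6, 9, 10, 11}  B7 = {3, 7, 8, 9}  B8 = {3, 5, 8, 9}
Tree: B1–B2, B1–B3, B2–B4, B1–B5, B3–B6, B4–B7, B7–B8

Every bag has size at most 4, so the width is 4 − 1 = 3 and tw(G) ≤ 3. On the other hand G contains the 4-clique {6, 9, 10, 11}. A clique must lie in a single bag of any decomposition, so no decomposition can have width below 3. Combining the bounds, tw(G) = 3.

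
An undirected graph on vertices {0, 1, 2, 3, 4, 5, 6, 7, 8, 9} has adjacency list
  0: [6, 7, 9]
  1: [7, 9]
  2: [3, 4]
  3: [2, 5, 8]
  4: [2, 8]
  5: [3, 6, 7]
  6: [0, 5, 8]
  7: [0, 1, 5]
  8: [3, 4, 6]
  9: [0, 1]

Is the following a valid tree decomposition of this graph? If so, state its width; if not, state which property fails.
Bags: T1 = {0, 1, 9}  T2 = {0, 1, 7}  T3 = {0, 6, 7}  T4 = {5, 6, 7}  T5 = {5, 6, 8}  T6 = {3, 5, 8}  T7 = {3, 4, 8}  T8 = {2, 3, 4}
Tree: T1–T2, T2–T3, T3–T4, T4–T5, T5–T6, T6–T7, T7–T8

Yes; width 2.

Checking the three conditions: (i) the bags cover all of {0, 1, 2, 3, 4, 5, 6, 7, 8, 9}; (ii) for each edge, some bag contains both endpoints; (iii) the bags containing any fixed vertex form a subtree. All hold, so the decomposition is valid with width 3 − 1 = 2.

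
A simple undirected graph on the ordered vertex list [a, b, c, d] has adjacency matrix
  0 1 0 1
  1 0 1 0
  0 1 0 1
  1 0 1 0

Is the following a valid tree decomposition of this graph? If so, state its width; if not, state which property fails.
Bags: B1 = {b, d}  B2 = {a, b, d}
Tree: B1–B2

No — vertex c appears in no bag.

A tree decomposition must satisfy three properties: every vertex lies in some bag; for every edge, both endpoints lie together in some bag; and for every vertex, the bags containing it form a connected subtree. Here vertex c appears in no bag, so the decomposition is invalid.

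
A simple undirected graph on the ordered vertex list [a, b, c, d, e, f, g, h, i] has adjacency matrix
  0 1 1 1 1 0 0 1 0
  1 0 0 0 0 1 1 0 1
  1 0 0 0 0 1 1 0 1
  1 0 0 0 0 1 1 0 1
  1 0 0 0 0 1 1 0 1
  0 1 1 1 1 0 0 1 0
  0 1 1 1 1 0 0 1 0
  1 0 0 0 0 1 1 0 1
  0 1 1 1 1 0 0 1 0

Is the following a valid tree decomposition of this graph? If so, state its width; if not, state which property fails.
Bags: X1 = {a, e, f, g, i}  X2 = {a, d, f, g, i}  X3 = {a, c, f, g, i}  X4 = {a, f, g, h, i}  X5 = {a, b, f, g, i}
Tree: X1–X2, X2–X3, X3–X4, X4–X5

Yes; width 4.

Checking the three conditions: (i) the bags cover all of {a, b, c, d, e, f, g, h, i}; (ii) for each edge, some bag contains both endpoints; (iii) the bags containing any fixed vertex form a subtree. All hold, so the decomposition is valid with width 5 − 1 = 4.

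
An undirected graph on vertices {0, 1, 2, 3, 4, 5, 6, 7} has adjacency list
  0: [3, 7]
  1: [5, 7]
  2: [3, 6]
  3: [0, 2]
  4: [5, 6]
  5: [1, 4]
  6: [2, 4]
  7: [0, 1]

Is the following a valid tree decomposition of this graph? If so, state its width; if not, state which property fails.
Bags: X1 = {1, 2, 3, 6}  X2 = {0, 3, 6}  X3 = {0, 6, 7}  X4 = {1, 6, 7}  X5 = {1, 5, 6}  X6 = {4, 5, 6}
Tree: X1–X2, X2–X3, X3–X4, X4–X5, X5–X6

No — bags containing vertex 1 are not connected in the tree.

A tree decomposition must satisfy three properties: every vertex lies in some bag; for every edge, both endpoints lie together in some bag; and for every vertex, the bags containing it form a connected subtree. Here bags containing vertex 1 are not connected in the tree, so the decomposition is invalid.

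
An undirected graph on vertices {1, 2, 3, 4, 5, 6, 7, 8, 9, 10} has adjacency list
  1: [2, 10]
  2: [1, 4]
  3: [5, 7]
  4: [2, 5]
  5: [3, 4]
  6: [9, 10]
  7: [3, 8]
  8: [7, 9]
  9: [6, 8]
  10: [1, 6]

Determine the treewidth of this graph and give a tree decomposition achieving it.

Treewidth 2.
One such decomposition:
Bags: B1 = {3, 7, 8}  B2 = {3, 8, 9}  B3 = {3, 6, 9}  B4 = {3, 6, 10}  B5 = {1, 3, 10}  B6 = {1, 2, 3}  B7 = {2, 3, 4}  B8 = {3, 4, 5}
Tree: B1–B2, B2–B3, B3–B4, B4–B5, B5–B6, B6–B7, B7–B8

Every bag has size at most 3, so the width is 3 − 1 = 2 and tw(G) ≤ 2. The edges 3–7–8–9–6–10–1–2–4–5–3 form a cycle, so G is not a tree and its treewidth is at least 2. The upper and lower bounds meet at 2, so that is the treewidth.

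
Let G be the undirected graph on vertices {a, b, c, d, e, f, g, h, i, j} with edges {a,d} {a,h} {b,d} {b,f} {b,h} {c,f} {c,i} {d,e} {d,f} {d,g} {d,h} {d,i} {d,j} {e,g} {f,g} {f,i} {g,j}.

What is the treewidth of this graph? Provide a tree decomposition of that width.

Treewidth 2.
One such decomposition:
Bags: B1 = {b, d, f}  B2 = {d, f, i}  B3 = {c, f, i}  B4 = {d, f, g}  B5 = {d, g, j}  B6 = {b, d, h}  B7 = {d, e, g}  B8 = {a, d, h}
Tree: B1–B2, B2–B3, B2–B4, B4–B5, B1–B6, B5–B7, B6–B8

Each bag holds 3 vertices, so the decomposition has width 2, which upper-bounds the treewidth. For the lower bound, the 3 vertices {d, f, g} are pairwise adjacent, and any tree decomposition puts a clique entirely inside one bag — forcing width ≥ 2. Combining the bounds, tw(G) = 2.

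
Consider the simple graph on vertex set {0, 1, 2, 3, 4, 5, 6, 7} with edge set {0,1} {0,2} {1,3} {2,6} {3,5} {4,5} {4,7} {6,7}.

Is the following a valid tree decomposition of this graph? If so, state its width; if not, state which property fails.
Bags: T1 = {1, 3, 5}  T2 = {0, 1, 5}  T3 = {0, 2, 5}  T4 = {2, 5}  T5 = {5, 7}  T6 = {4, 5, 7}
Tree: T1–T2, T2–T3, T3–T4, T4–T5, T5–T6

No — vertex 6 appears in no bag.

A tree decomposition must satisfy three properties: every vertex lies in some bag; for every edge, both endpoints lie together in some bag; and for every vertex, the bags containing it form a connected subtree. Here vertex 6 appears in no bag, so the decomposition is invalid.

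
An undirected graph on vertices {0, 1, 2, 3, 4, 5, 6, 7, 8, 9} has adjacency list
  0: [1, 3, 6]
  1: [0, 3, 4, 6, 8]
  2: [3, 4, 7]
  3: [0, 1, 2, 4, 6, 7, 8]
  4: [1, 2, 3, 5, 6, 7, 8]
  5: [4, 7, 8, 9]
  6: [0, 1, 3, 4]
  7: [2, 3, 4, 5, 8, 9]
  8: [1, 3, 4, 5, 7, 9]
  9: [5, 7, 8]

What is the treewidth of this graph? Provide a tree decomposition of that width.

Treewidth 3.
Bags: B1 = {1, 3, 4, 8}  B2 = {3, 4, 7, 8}  B3 = {4, 5, 7, 8}  B4 = {1, 3, 4, 6}  B5 = {5, 7, 8, 9}  B6 = {0, 1, 3, 6}  B7 = {2, 3, 4, 7}
Tree: B1–B2, B2–B3, B1–B4, B3–B5, B4–B6, B2–B7

Every bag has size at most 4, so the width is 4 − 1 = 3 and tw(G) ≤ 3. On the other hand G contains the 4-clique {5, 7, 8, 9}. A clique must lie in a single bag of any decomposition, so no decomposition can have width below 3. Therefore the treewidth is 3.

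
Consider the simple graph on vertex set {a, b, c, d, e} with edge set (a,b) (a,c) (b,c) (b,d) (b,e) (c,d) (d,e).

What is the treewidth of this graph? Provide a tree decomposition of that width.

Each bag holds 3 vertices, so the decomposition has width 2, which upper-bounds the treewidth. On the other hand G contains the 3-clique {b, d, e}. A clique must lie in a single bag of any decomposition, so no decomposition can have width below 2. Combining the bounds, tw(G) = 2.

Treewidth 2.
One optimal decomposition is:
Bags: B1 = {b, c, d}  B2 = {a, b, c}  B3 = {b, d, e}
Tree: B1–B2, B1–B3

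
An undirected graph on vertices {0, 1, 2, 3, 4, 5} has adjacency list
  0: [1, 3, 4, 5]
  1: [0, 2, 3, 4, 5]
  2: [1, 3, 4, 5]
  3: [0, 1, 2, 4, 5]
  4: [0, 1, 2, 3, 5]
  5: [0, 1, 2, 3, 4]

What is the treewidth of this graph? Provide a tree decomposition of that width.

Treewidth 4.
Bags: B1 = {1, 2, 3, 4, 5}  B2 = {0, 1, 3, 4, 5}
Tree: B1–B2

Every bag has size at most 5, so the width is 5 − 1 = 4 and tw(G) ≤ 4. For the lower bound, the 5 vertices {0, 1, 3, 4, 5} are pairwise adjacent, and any tree decomposition puts a clique entirely inside one bag — forcing width ≥ 4. The upper and lower bounds meet at 4, so that is the treewidth.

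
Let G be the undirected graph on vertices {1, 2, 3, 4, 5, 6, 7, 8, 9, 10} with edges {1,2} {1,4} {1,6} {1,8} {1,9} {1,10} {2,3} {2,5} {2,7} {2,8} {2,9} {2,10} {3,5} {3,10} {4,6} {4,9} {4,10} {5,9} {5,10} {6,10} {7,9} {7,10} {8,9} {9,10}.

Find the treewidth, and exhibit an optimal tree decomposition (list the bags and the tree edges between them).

Treewidth 3.
One such decomposition:
Bags: B1 = {1, 4, 9, 10}  B2 = {1, 2, 9, 10}  B3 = {1, 2, 8, 9}  B4 = {1, 4, 6, 10}  B5 = {2, 7, 9, 10}  B6 = {2, 5, 9, 10}  B7 = {2, 3, 5, 10}
Tree: B1–B2, B2–B3, B1–B4, B2–B5, B5–B6, B6–B7

The largest bag has 4 vertices, giving width 3; this decomposition certifies tw(G) ≤ 3. Conversely, {1, 2, 8, 9} is a clique of size 4, and the vertices of any clique must share a bag in every tree decomposition; so some bag has ≥ 4 vertices and tw(G) ≥ 3. Therefore the treewidth is 3.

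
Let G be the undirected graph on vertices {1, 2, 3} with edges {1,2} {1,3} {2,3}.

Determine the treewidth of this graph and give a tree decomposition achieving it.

Treewidth 2.
Bags: B1 = {1, 2, 3}
Tree: (single bag)

A single bag containing all 3 vertices is trivially a valid decomposition of width 2. For the lower bound, the 3 vertices {1, 2, 3} are pairwise adjacent, and any tree decomposition puts a clique entirely inside one bag — forcing width ≥ 2. Combining the bounds, tw(G) = 2.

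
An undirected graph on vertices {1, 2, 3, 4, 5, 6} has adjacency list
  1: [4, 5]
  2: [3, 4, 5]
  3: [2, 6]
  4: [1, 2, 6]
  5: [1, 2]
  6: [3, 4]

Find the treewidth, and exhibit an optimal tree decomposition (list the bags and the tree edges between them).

The largest bag has 3 vertices, giving width 2; this decomposition certifies tw(G) ≤ 2. Since 3–6–4–2–3 is a cycle in G, G is not acyclic. Forests are exactly the graphs of treewidth ≤ 1, so tw(G) ≥ 2. Therefore the treewidth is 2.

Treewidth 2.
One optimal decomposition is:
Bags: B1 = {2, 3, 6}  B2 = {2, 4, 6}  B3 = {2, 4, 5}  B4 = {1, 4, 5}
Tree: B1–B2, B2–B3, B3–B4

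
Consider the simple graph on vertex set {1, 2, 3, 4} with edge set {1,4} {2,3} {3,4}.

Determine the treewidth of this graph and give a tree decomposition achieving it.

Every bag has size at most 2, so the width is 2 − 1 = 1 and tw(G) ≤ 1. Any graph with an edge has treewidth ≥ 1, and G has the edge 2–3. Hence tw(G) = 1 exactly.

Treewidth 1.
One such decomposition:
Bags: B1 = {2, 3}  B2 = {3, 4}  B3 = {1, 4}
Tree: B1–B2, B2–B3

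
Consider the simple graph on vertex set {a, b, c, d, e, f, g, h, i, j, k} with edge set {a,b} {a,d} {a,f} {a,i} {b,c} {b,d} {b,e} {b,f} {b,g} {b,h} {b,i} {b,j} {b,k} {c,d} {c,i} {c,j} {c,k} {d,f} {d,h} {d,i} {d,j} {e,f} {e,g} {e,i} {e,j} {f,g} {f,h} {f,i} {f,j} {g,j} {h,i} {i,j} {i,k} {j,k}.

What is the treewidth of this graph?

A width-4 tree decomposition is:
Bags: B1 = {b, d, f, h, i}  B2 = {b, d, f, i, j}  B3 = {b, e, f, i, j}  B4 = {b, c, d, i, j}  B5 = {b, e, f, g, j}  B6 = {a, b, d, f, i}  B7 = {b, c, i, j, k}
Tree: B1–B2, B2–B3, B2–B4, B3–B5, B2–B6, B4–B7
Each bag holds 5 vertices, so the decomposition has width 4, which upper-bounds the treewidth. On the other hand G contains the 5-clique {b, e, f, g, j}. A clique must lie in a single bag of any decomposition, so no decomposition can have width below 4. The upper and lower bounds meet at 4, so that is the treewidth.

4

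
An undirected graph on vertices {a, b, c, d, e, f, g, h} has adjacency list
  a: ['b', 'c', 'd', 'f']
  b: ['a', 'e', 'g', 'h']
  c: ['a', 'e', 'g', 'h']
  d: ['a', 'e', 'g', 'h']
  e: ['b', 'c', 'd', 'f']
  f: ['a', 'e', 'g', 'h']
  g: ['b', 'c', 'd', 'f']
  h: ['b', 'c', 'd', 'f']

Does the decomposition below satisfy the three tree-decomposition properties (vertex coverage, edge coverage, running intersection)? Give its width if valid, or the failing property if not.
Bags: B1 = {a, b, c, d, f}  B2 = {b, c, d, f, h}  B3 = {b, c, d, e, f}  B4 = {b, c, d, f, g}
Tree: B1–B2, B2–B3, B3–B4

Checking the three conditions: (i) the bags cover all of {a, b, c, d, e, f, g, h}; (ii) for each edge, some bag contains both endpoints; (iii) the bags containing any fixed vertex form a subtree. All hold, so the decomposition is valid with width 5 − 1 = 4.

Yes; width 4.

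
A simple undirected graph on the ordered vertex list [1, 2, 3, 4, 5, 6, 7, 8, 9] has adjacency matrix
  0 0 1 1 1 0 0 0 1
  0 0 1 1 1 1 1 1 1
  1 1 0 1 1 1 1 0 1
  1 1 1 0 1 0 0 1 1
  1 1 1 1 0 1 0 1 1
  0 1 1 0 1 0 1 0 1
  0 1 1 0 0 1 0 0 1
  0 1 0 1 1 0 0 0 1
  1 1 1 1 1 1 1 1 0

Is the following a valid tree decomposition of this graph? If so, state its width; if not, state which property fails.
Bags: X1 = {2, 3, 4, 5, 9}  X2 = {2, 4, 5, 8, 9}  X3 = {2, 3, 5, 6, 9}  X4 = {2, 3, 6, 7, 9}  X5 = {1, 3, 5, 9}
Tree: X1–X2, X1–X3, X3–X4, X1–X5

A tree decomposition must satisfy three properties: every vertex lies in some bag; for every edge, both endpoints lie together in some bag; and for every vertex, the bags containing it form a connected subtree. Here edge (4,1) lies in no bag, so the decomposition is invalid.

No — edge (4,1) lies in no bag.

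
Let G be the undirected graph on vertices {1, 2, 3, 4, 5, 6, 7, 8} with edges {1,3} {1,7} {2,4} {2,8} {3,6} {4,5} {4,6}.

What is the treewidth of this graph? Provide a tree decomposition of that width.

Treewidth 1.
One such decomposition:
Bags: B1 = {1, 3}  B2 = {3, 6}  B3 = {4, 6}  B4 = {4, 5}  B5 = {2, 4}  B6 = {2, 8}  B7 = {1, 7}
Tree: B1–B2, B2–B3, B3–B4, B3–B5, B5–B6, B1–B7

Each bag holds 2 vertices, so the decomposition has width 1, which upper-bounds the treewidth. G has an edge, so its treewidth is at least 1. Combining the bounds, tw(G) = 1.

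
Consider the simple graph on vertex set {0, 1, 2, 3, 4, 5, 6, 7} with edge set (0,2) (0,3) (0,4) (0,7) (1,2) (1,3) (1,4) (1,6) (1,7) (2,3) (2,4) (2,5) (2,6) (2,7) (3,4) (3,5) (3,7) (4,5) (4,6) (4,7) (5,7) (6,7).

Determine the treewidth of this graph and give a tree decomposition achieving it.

The largest bag has 5 vertices, giving width 4; this decomposition certifies tw(G) ≤ 4. For the lower bound, the 5 vertices {0, 2, 3, 4, 7} are pairwise adjacent, and any tree decomposition puts a clique entirely inside one bag — forcing width ≥ 4. Combining the bounds, tw(G) = 4.

Treewidth 4.
Bags: B1 = {1, 2, 3, 4, 7}  B2 = {2, 3, 4, 5, 7}  B3 = {1, 2, 4, 6, 7}  B4 = {0, 2, 3, 4, 7}
Tree: B1–B2, B1–B3, B2–B4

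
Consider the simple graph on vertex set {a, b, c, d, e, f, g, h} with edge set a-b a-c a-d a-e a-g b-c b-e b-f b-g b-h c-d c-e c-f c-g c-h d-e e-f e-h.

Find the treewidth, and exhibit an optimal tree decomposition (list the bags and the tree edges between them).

Every bag has size at most 4, so the width is 4 − 1 = 3 and tw(G) ≤ 3. Conversely, {a, c, d, e} is a clique of size 4, and the vertices of any clique must share a bag in every tree decomposition; so some bag has ≥ 4 vertices and tw(G) ≥ 3. Combining the bounds, tw(G) = 3.

Treewidth 3.
One such decomposition:
Bags: B1 = {a, c, d, e}  B2 = {a, b, c, e}  B3 = {b, c, e, f}  B4 = {b, c, e, h}  B5 = {a, b, c, g}
Tree: B1–B2, B2–B3, B2–B4, B2–B5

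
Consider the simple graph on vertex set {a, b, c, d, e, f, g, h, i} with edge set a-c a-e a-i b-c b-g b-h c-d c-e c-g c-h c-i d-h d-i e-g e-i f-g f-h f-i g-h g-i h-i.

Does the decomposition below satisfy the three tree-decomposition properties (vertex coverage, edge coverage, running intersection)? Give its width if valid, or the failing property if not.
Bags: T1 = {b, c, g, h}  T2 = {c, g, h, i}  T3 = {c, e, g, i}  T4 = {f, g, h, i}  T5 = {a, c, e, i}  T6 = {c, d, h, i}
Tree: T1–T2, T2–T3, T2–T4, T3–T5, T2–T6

Checking the three conditions: (i) the bags cover all of {a, b, c, d, e, f, g, h, i}; (ii) for each edge, some bag contains both endpoints; (iii) the bags containing any fixed vertex form a subtree. All hold, so the decomposition is valid with width 4 − 1 = 3.

Yes; width 3.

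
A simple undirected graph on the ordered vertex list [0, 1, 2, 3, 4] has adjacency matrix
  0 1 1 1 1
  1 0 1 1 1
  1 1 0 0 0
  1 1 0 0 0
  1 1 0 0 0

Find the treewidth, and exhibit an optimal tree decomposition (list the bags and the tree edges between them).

Every bag has size at most 3, so the width is 3 − 1 = 2 and tw(G) ≤ 2. Conversely, {0, 1, 2} is a clique of size 3, and the vertices of any clique must share a bag in every tree decomposition; so some bag has ≥ 3 vertices and tw(G) ≥ 2. The upper and lower bounds meet at 2, so that is the treewidth.

Treewidth 2.
Bags: B1 = {0, 1, 2}  B2 = {0, 1, 3}  B3 = {0, 1, 4}
Tree: B1–B2, B2–B3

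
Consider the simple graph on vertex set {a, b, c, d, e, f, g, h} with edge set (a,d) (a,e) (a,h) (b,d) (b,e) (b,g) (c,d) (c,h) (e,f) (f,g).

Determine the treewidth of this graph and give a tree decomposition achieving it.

Treewidth 2.
One optimal decomposition is:
Bags: B1 = {b, f, g}  B2 = {b, e, f}  B3 = {b, d, e}  B4 = {a, d, e}  B5 = {a, c, d}  B6 = {a, c, h}
Tree: B1–B2, B2–B3, B3–B4, B4–B5, B5–B6

The largest bag has 3 vertices, giving width 2; this decomposition certifies tw(G) ≤ 2. For the lower bound, G contains the cycle g–f–e–b–g, so G is not a forest; only forests have treewidth ≤ 1, hence tw(G) ≥ 2. Hence tw(G) = 2 exactly.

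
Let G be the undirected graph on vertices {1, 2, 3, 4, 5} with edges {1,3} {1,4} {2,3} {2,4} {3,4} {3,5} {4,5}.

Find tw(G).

A width-2 tree decomposition is:
Bags: B1 = {3, 4, 5}  B2 = {1, 3, 4}  B3 = {2, 3, 4}
Tree: B1–B2, B1–B3
Each bag holds 3 vertices, so the decomposition has width 2, which upper-bounds the treewidth. On the other hand G contains the 3-clique {1, 3, 4}. A clique must lie in a single bag of any decomposition, so no decomposition can have width below 2. The upper and lower bounds meet at 2, so that is the treewidth.

2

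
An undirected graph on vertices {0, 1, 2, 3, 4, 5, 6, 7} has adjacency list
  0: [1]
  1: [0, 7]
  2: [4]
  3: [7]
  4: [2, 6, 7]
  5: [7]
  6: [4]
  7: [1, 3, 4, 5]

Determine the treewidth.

A width-1 tree decomposition is:
Bags: B1 = {3, 7}  B2 = {4, 7}  B3 = {1, 7}  B4 = {5, 7}  B5 = {0, 1}  B6 = {2, 4}  B7 = {4, 6}
Tree: B1–B2, B2–B3, B3–B4, B3–B5, B2–B6, B6–B7
Each bag holds 2 vertices, so the decomposition has width 1, which upper-bounds the treewidth. Since G has at least one edge (e.g. 7–3), it is not an edgeless graph, so tw(G) ≥ 1. The upper and lower bounds meet at 1, so that is the treewidth.

1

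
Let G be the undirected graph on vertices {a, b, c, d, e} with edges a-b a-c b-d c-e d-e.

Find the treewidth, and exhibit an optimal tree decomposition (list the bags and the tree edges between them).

Every bag has size at most 3, so the width is 3 − 1 = 2 and tw(G) ≤ 2. For the lower bound, G contains the cycle a–b–d–e–c–a, so G is not a forest; only forests have treewidth ≤ 1, hence tw(G) ≥ 2. The upper and lower bounds meet at 2, so that is the treewidth.

Treewidth 2.
One such decomposition:
Bags: B1 = {a, b, d}  B2 = {a, d, e}  B3 = {a, c, e}
Tree: B1–B2, B2–B3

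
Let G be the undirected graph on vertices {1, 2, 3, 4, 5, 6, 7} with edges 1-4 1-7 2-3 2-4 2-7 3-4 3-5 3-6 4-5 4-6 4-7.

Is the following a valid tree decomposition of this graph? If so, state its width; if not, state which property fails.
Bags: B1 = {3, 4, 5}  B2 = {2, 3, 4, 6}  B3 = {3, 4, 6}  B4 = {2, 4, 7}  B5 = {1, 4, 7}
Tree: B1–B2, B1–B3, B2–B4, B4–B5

No — bags containing vertex 6 are not connected in the tree.

A tree decomposition must satisfy three properties: every vertex lies in some bag; for every edge, both endpoints lie together in some bag; and for every vertex, the bags containing it form a connected subtree. Here bags containing vertex 6 are not connected in the tree, so the decomposition is invalid.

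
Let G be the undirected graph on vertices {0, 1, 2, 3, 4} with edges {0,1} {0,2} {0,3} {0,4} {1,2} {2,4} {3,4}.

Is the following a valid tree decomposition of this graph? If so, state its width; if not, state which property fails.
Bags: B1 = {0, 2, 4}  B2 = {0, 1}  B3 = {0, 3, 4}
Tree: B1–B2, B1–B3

No — edge (2,1) lies in no bag.

A tree decomposition must satisfy three properties: every vertex lies in some bag; for every edge, both endpoints lie together in some bag; and for every vertex, the bags containing it form a connected subtree. Here edge (2,1) lies in no bag, so the decomposition is invalid.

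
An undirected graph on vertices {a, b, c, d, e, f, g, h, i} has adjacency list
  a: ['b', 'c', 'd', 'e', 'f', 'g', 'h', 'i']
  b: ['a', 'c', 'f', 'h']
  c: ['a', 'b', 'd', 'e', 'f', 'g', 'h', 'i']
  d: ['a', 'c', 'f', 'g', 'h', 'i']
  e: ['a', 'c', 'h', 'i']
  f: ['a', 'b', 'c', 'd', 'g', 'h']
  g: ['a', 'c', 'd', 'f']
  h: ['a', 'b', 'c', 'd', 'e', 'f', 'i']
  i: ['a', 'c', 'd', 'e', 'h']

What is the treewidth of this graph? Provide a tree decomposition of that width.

Treewidth 4.
One such decomposition:
Bags: B1 = {a, b, c, f, h}  B2 = {a, c, d, f, h}  B3 = {a, c, d, f, g}  B4 = {a, c, d, h, i}  B5 = {a, c, e, h, i}
Tree: B1–B2, B2–B3, B2–B4, B4–B5

Each bag holds 5 vertices, so the decomposition has width 4, which upper-bounds the treewidth. Conversely, {a, c, d, f, g} is a clique of size 5, and the vertices of any clique must share a bag in every tree decomposition; so some bag has ≥ 5 vertices and tw(G) ≥ 4. The upper and lower bounds meet at 4, so that is the treewidth.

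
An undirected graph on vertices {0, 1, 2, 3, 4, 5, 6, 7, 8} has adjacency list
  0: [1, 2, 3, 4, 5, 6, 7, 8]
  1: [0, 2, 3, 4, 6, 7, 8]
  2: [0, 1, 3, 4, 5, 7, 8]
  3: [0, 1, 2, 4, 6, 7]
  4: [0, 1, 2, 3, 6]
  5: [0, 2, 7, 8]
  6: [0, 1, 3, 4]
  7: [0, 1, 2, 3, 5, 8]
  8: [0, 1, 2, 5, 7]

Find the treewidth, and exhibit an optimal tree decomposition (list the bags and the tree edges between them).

Treewidth 4.
One optimal decomposition is:
Bags: B1 = {0, 1, 2, 3, 4}  B2 = {0, 1, 2, 3, 7}  B3 = {0, 1, 3, 4, 6}  B4 = {0, 1, 2, 7, 8}  B5 = {0, 2, 5, 7, 8}
Tree: B1–B2, B1–B3, B2–B4, B4–B5

The largest bag has 5 vertices, giving width 4; this decomposition certifies tw(G) ≤ 4. On the other hand G contains the 5-clique {0, 1, 2, 7, 8}. A clique must lie in a single bag of any decomposition, so no decomposition can have width below 4. Hence tw(G) = 4 exactly.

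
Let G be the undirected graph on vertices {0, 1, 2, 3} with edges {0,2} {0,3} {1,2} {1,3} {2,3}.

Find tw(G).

2

A width-2 tree decomposition is:
Bags: B1 = {1, 2, 3}  B2 = {0, 2, 3}
Tree: B1–B2
The largest bag has 3 vertices, giving width 2; this decomposition certifies tw(G) ≤ 2. Conversely, {0, 2, 3} is a clique of size 3, and the vertices of any clique must share a bag in every tree decomposition; so some bag has ≥ 3 vertices and tw(G) ≥ 2. Combining the bounds, tw(G) = 2.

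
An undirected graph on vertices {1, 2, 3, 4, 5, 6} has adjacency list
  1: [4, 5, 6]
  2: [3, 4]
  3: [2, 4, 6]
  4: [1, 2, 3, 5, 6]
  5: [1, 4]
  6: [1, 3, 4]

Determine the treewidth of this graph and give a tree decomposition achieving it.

Treewidth 2.
One such decomposition:
Bags: B1 = {1, 4, 6}  B2 = {3, 4, 6}  B3 = {1, 4, 5}  B4 = {2, 3, 4}
Tree: B1–B2, B1–B3, B2–B4

Every bag has size at most 3, so the width is 3 − 1 = 2 and tw(G) ≤ 2. On the other hand G contains the 3-clique {1, 4, 5}. A clique must lie in a single bag of any decomposition, so no decomposition can have width below 2. Hence tw(G) = 2 exactly.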